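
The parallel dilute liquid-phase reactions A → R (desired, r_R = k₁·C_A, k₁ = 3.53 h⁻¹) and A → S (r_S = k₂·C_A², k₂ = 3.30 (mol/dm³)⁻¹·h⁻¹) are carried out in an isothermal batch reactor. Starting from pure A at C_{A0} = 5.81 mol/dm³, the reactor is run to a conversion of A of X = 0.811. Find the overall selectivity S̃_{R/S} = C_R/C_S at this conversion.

0.355

C_A = C_{A0}(1−X) = 1.098 mol/dm³.
Along a PFR/batch, dC_R/dC_A = −r_R/(r_R+r_S) = −k₁/(k₁+k₂·C_A).
Integrating from C_{A0} to C_A: C_R = (3.53/3.30)·ln[(3.53+3.30·5.81)/(3.53+3.30·1.10)] = 1.070·ln(22.70/7.154) = 1.235 mol/dm³.
C_S = (C_{A0}−C_A)−C_R = 3.477 mol/dm³; S̃_{R/S} = 1.235/3.477 = 0.355.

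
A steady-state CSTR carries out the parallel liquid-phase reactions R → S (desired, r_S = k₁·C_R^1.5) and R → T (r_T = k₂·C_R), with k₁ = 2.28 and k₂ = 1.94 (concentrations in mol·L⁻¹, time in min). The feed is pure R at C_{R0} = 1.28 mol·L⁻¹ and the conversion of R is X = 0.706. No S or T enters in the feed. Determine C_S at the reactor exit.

Exit C_R = C_{R0}(1−X) = 1.28×0.294 = 0.3763 mol·L⁻¹.
Rates in a CSTR are evaluated at the outlet concentration: r_S = 2.28×0.3763^1.5 = 0.5263, r_T = 1.94×0.3763 = 0.7301.
Fraction of consumed R going to S: r_S/(r_S+r_T) = 0.4189.
C_S = 0.4189·C_{R0}·X = 0.4189×1.28×0.706 = 0.379 mol·L⁻¹.

0.379 mol·L⁻¹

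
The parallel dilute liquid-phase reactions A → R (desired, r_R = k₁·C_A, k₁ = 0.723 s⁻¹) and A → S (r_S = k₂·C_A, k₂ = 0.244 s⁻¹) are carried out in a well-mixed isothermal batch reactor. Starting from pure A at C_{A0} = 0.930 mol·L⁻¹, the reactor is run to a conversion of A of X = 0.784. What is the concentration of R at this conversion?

0.545 mol·L⁻¹

C_A = C_{A0}(1−X) = 0.2009 mol·L⁻¹.
Both paths are first order in A, so the instantaneous fraction to R is constant: dC_R/d(−C_A) = k₁/(k₁+k₂) = 0.7477.
C_R = 0.7477·(C_{A0}−C_A) = 0.7477×0.7291 = 0.545 mol·L⁻¹.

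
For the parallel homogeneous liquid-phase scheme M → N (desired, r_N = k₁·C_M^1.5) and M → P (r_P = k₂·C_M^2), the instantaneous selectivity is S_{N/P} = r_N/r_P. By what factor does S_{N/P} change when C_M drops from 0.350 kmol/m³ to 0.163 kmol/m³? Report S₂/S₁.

S_{N/P} = (k₁/k₂)·C_M^-0.5, so S₂/S₁ = (C_{M,2}/C_{M,1})^-0.5.
= (0.163/0.350)^(-0.5) = (0.4657)^(-0.5) = 1.47.

1.47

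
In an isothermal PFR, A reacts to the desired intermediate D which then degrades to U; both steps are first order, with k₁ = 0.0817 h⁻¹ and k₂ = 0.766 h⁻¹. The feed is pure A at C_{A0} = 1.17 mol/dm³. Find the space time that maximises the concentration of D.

3.27 h

For first-order series the maximum of C_D occurs at τ_opt = ln(k₂/k₁)/(k₂−k₁).
= ln(0.766/0.0817)/(0.766−0.0817) = ln(9.376)/0.6843 = 2.238/0.6843 = 3.27 h.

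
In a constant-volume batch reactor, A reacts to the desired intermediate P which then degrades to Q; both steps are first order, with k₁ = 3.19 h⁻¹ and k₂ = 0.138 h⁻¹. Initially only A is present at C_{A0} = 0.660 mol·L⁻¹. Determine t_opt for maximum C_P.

1.03 h

The intermediate peaks when r₁ = r₂, i.e. k₁e^(−k₁t) = k₂e^(−k₂t), giving t_opt = ln(k₂/k₁)/(k₂−k₁).
= ln(0.138/3.19)/(0.138−3.19) = ln(0.04326)/-3.052 = -3.141/-3.052 = 1.03 h.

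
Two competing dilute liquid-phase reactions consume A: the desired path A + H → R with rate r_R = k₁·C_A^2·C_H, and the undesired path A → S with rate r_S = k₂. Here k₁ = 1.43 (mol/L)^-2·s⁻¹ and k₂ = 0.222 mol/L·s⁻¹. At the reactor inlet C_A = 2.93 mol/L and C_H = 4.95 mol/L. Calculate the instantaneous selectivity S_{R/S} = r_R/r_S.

274

S_{R/S} = r_R/r_S = (k₁·C_A^2·C_H)/(k₂) = (k₁/k₂)·C_A^2·C_H.
= (1.43×2.930^2×4.950) / (0.222) = 60.77/0.2220 = 274.
Since the desired path is higher order in A, keeping C_A high (PFR or concentrated feed) favours R.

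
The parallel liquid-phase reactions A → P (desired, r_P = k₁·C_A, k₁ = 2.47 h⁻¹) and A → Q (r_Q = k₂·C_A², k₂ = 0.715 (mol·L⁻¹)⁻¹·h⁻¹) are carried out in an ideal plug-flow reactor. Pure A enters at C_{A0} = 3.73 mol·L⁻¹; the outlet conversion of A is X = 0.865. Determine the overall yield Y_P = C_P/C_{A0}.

C_A = C_{A0}(1−X) = 0.5036 mol·L⁻¹.
Along a PFR/batch, dC_P/dC_A = −r_P/(r_P+r_Q) = −k₁/(k₁+k₂·C_A).
Integrating from C_{A0} to C_A: C_P = (2.47/0.715)·ln[(2.47+0.715·3.73)/(2.47+0.715·0.504)] = 3.455·ln(5.137/2.830) = 2.059 mol·L⁻¹.
Y_P = C_P/C_{A0} = 2.059/3.73 = 0.552.

0.552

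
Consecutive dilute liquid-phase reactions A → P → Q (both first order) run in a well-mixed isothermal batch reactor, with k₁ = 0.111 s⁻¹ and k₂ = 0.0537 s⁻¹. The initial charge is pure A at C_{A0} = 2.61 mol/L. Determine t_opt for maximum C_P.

For first-order series the maximum of C_P occurs at t_opt = ln(k₂/k₁)/(k₂−k₁).
= ln(0.0537/0.111)/(0.0537−0.111) = ln(0.4838)/-0.05730 = -0.7261/-0.05730 = 12.7 s.

12.7 s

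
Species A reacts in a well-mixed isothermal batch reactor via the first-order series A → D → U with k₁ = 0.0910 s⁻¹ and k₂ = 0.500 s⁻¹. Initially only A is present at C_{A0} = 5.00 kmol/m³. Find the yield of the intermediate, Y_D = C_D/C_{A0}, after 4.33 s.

0.125

The intermediate concentration in a first-order A→B→C sequence is C_D = k₁C_{A0}(e^(−k₁t) − e^(−k₂t))/(k₂−k₁).
e^(−k₁t) = e^(−0.0910×4.33) = e^(−0.3940) = 0.6743; e^(−k₂t) = e^(−2.165) = 0.1147.
C_D = 0.0910×5.00/(0.500−0.0910) × (0.6743−0.1147) = 1.112×0.5596 = 0.6225 kmol/m³.
Y_D = C_D/C_{A0} = 0.6225/5.00 = 0.125.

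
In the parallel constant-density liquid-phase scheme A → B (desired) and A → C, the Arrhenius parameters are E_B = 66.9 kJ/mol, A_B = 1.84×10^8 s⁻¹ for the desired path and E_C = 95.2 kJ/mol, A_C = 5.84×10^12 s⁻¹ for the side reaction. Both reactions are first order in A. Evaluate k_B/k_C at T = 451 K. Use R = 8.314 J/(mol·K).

0.0597

Since both paths have the same order in A, the concentration cancels and S_{B/C} = k_B/k_C = (A_B/A_C)·exp[(E_C−E_B)/(RT)].
(E_C−E_B)/(RT) = (95.2−66.9)×10³/(8.314×451) = 28300/3750 = 7.547.
k_B/k_C = (1.84×10^8/5.84×10^12)·exp(7.547) = 3.151×10^-5 × 1896 = 0.0597.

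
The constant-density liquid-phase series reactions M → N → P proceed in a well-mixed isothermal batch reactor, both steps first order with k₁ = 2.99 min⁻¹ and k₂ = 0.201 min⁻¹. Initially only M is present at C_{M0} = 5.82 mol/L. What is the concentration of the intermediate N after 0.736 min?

4.69 mol/L

For first-order series with pure M initially, C_N(t) = k₁C_{M0}/(k₂−k₁)·(e^(−k₁t) − e^(−k₂t)).
e^(−k₁t) = e^(−2.99×0.736) = e^(−2.201) = 0.1107; e^(−k₂t) = e^(−0.1479) = 0.8625.
C_N = 2.99×5.82/(0.201−2.99) × (0.1107−0.8625) = (-6.239)×(-0.7518) = 4.691 mol/L.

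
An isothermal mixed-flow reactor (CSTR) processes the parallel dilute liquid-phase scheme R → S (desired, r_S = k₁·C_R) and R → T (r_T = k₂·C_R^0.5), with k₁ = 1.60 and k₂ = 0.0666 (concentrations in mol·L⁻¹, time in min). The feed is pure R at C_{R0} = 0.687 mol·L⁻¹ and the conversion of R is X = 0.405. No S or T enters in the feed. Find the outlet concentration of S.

0.261 mol·L⁻¹

Exit C_R = C_{R0}(1−X) = 0.687×0.595 = 0.4088 mol·L⁻¹.
A CSTR operates uniformly at the exit composition, giving r_S = 0.6540 and r_T = 0.04258 (each k·C_R^n at C_R = 0.4088).
Fraction of consumed R going to S: r_S/(r_S+r_T) = 0.9389.
C_S = 0.9389·C_{R0}·X = 0.9389×0.687×0.405 = 0.261 mol·L⁻¹.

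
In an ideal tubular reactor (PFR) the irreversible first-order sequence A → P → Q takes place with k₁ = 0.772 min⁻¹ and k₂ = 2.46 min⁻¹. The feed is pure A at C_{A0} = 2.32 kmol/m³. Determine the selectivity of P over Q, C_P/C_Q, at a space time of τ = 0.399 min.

1.64

Solving the coupled first-order balances gives C_P(τ) = [k₁/(k₂−k₁)]·C_{A0}·(e^(−k₁τ) − e^(−k₂τ)).
e^(−k₁τ) = e^(−0.772×0.399) = e^(−0.3080) = 0.7349; e^(−k₂τ) = e^(−0.9815) = 0.3747.
C_P = 0.772×2.32/(2.46−0.772) × (0.7349−0.3747) = 1.061×0.3602 = 0.3821 kmol/m³.
C_A = C_{A0}e^(−k₁τ) = 1.705 kmol/m³, so C_Q = C_{A0}−C_A−C_P = 0.2329 kmol/m³; C_P/C_Q = 1.64.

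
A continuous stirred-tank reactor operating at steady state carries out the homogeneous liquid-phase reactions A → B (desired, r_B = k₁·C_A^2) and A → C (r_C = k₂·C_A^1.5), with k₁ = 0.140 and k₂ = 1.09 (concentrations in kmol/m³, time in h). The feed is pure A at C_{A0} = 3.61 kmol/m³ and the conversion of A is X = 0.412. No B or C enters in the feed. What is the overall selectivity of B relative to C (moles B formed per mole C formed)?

Exit C_A = C_{A0}(1−X) = 3.61×0.588 = 2.123 kmol/m³.
Rates in a CSTR are evaluated at the outlet concentration: r_B = 0.140×2.123^2 = 0.6308, r_C = 1.09×2.123^1.5 = 3.371.
Overall selectivity = C_B/C_C = r_Bτ/(r_Cτ) = r_B/r_C = 0.187.

0.187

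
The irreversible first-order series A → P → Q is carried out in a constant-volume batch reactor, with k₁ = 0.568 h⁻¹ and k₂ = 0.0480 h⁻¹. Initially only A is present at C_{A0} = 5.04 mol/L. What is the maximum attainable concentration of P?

4.01 mol/L

At the optimum, C_{P,max}/C_{A0} = (k₁/k₂)^[k₂/(k₂−k₁)].
= (0.568/0.0480)^(0.0480/(0.0480−0.568)) = (11.83)^(-0.09231) = 0.7961.
C_{P,max} = 0.7961×5.04 = 4.01 mol/L.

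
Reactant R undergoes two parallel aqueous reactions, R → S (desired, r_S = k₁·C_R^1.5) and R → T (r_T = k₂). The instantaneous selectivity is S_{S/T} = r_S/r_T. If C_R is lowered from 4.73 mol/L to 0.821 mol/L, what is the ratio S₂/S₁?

S_{S/T} = (k₁/k₂)·C_R^1.5, so S₂/S₁ = (C_{R,2}/C_{R,1})^1.5.
= (0.821/4.73)^1.5 = (0.1736)^1.5 = 0.0723.

0.0723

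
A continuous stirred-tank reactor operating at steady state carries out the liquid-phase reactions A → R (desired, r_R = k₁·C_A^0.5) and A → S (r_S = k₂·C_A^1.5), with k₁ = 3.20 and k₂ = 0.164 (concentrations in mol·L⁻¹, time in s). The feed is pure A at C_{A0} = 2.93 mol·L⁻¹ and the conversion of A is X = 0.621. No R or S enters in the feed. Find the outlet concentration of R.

1.72 mol·L⁻¹

Exit C_A = C_{A0}(1−X) = 2.93×0.379 = 1.110 mol·L⁻¹.
Rates in a CSTR are evaluated at the outlet concentration: r_R = 3.20×1.110^0.5 = 3.372, r_S = 0.164×1.110^1.5 = 0.1919.
Fraction of consumed A going to R: r_R/(r_R+r_S) = 0.9462.
C_R = 0.9462·C_{A0}·X = 0.9462×2.93×0.621 = 1.72 mol·L⁻¹.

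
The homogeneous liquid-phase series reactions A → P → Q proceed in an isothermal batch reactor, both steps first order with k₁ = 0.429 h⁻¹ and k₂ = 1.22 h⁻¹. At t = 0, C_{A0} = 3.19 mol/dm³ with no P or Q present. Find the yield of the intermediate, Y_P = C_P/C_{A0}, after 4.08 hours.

0.0905

For first-order series with pure A initially, C_P(t) = k₁C_{A0}/(k₂−k₁)·(e^(−k₁t) − e^(−k₂t)).
e^(−k₁t) = e^(−0.429×4.08) = e^(−1.750) = 0.1737; e^(−k₂t) = e^(−4.978) = 0.006891.
C_P = 0.429×3.19/(1.22−0.429) × (0.1737−0.006891) = 1.730×0.1668 = 0.2886 mol/dm³.
Y_P = C_P/C_{A0} = 0.2886/3.19 = 0.0905.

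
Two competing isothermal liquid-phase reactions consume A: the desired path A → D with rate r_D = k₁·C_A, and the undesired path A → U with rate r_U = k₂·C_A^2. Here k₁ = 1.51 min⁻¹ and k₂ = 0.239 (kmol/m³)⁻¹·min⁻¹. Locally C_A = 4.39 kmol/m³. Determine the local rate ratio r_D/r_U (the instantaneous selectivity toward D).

1.44

S_{D/U} = r_D/r_U = (k₁·C_A)/(k₂·C_A^2) = (k₁/k₂)·C_A⁻¹.
= (1.51×4.390) / (0.239×4.390^2) = 6.629/4.606 = 1.44.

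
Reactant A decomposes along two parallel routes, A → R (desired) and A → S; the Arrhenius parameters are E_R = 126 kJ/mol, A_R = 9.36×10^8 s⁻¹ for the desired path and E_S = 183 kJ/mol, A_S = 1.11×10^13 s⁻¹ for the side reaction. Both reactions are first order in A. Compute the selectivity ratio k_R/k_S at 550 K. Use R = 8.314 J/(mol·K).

k_R/k_S = (A_R/A_S)·exp[−(E_R−E_S)/(RT)] = (A_R/A_S)·exp[(E_S−E_R)/(RT)].
(E_S−E_R)/(RT) = (183−126)×10³/(8.314×550) = 57000/4573 = 12.47.
k_R/k_S = (9.36×10^8/1.11×10^13)·exp(12.47) = 8.432×10^-5 × 2.592×10^5 = 21.9.

21.9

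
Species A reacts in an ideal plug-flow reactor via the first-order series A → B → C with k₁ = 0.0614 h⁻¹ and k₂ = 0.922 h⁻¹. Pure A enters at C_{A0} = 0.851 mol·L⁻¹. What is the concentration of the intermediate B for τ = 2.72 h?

0.0464 mol·L⁻¹

The intermediate concentration in a first-order A→B→C sequence is C_B = k₁C_{A0}(e^(−k₁τ) − e^(−k₂τ))/(k₂−k₁).
e^(−k₁τ) = e^(−0.0614×2.72) = e^(−0.1670) = 0.8462; e^(−k₂τ) = e^(−2.508) = 0.08144.
C_B = 0.0614×0.851/(0.922−0.0614) × (0.8462−0.08144) = 0.06072×0.7647 = 0.04643 mol·L⁻¹.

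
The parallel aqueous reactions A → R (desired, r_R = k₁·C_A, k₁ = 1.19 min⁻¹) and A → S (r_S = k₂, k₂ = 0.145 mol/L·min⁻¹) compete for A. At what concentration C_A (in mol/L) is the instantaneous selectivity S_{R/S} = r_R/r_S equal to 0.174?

0.0212 mol/L

S_{R/S} = (k₁/k₂)·C_A ⇒ C_A = S·k₂/k₁.
= 0.174×0.145/1.19 = 0.0212 mol/L.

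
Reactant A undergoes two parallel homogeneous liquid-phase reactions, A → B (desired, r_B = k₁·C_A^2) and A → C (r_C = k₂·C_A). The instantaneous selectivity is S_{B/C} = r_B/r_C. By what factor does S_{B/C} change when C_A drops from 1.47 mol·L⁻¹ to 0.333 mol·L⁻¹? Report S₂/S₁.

S_{B/C} = (k₁/k₂)·C_A, so S₂/S₁ = (C_{A,2}/C_{A,1}).
= 0.333/1.47 = 0.227.

0.227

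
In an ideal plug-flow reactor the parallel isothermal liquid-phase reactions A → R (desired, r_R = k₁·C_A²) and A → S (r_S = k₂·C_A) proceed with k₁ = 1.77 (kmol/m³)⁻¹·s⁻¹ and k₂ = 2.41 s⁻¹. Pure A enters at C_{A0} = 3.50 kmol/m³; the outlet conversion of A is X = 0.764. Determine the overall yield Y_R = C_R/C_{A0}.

0.453

C_A = C_{A0}(1−X) = 0.8260 kmol/m³.
Along a PFR/batch, dC_S/dC_A = −r_S/(r_R+r_S) = −k₂/(k₂+k₁·C_A).
Integrating from C_{A0} to C_A: C_S = (2.41/1.77)·ln[(2.41+1.77·3.50)/(2.41+1.77·0.826)] = 1.362·ln(8.605/3.872) = 1.087 kmol/m³.
Then C_R = (C_{A0}−C_A) − C_S = 2.674 − 1.087 = 1.587 kmol/m³.
Y_R = C_R/C_{A0} = 1.587/3.50 = 0.453.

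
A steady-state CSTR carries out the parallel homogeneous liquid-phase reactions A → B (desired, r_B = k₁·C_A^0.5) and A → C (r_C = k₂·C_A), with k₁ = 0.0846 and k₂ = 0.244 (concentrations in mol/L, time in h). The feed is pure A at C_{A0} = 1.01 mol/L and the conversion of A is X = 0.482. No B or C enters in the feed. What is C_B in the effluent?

Exit C_A = C_{A0}(1−X) = 1.01×0.518 = 0.5232 mol/L.
In a CSTR the entire volume is at exit conditions, so r_B = 0.0846×0.5232^0.5 = 0.06119 and r_C = 0.244×0.5232 = 0.1277.
Fraction of consumed A going to B: r_B/(r_B+r_C) = 0.3240.
C_B = 0.3240·C_{A0}·X = 0.3240×1.01×0.482 = 0.158 mol/L.

0.158 mol/L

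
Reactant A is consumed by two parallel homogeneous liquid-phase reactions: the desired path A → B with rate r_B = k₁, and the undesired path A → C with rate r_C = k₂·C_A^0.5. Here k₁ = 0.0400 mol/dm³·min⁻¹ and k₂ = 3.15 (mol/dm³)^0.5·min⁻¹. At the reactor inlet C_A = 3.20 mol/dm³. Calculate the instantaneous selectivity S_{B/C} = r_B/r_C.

S_{B/C} = r_B/r_C = (k₁)/(k₂·C_A^0.5) = (k₁/k₂)·C_A^-0.5.
= (0.0400) / (3.15×3.200^0.5) = 0.04000/5.635 = 0.00710.
The undesired path is higher order in A, so low C_A (CSTR or dilute feed) favours B.

0.00710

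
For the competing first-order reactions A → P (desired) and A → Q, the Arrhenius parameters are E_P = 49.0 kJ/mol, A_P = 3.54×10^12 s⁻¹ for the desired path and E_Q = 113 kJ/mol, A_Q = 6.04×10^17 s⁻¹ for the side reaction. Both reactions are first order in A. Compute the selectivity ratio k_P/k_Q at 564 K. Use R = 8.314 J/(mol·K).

4.96

k_P/k_Q = (A_P/A_Q)·exp[−(E_P−E_Q)/(RT)] = (A_P/A_Q)·exp[(E_Q−E_P)/(RT)].
(E_Q−E_P)/(RT) = (113−49.0)×10³/(8.314×564) = 64000/4689 = 13.65.
k_P/k_Q = (3.54×10^12/6.04×10^17)·exp(13.65) = 5.861×10^-6 × 8.463×10^5 = 4.96.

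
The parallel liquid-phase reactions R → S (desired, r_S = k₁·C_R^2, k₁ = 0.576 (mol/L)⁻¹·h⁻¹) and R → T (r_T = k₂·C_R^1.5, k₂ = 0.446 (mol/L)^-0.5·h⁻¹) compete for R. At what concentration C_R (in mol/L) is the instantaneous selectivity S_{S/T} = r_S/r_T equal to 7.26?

31.6 mol/L

S_{S/T} = (k₁/k₂)·C_R^0.5 ⇒ C_R = (S·k₂/k₁)^(2).
= (7.26×0.446/0.576)^(2) = (5.621)^(2) = 31.6 mol/L.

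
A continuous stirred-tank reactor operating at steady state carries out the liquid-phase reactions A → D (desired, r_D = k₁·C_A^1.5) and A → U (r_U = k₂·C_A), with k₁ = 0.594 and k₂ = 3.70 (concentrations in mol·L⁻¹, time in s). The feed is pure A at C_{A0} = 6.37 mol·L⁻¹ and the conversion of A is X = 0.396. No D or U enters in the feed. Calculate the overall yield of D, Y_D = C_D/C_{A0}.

0.0948

Exit C_A = C_{A0}(1−X) = 6.37×0.604 = 3.847 mol·L⁻¹.
In a CSTR the entire volume is at exit conditions, so r_D = 0.594×3.847^1.5 = 4.483 and r_U = 3.70×3.847 = 14.24.
Fraction of consumed A going to D: r_D/(r_D+r_U) = 0.2395.
C_D = 0.2395·C_{A0}·X = 0.2395×6.37×0.396 = 0.604 mol·L⁻¹; Y_D = C_D/C_{A0} = 0.0948.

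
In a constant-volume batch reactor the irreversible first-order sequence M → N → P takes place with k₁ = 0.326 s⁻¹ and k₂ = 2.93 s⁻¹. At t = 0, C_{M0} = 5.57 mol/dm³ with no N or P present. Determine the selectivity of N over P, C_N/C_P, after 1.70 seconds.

For first-order series with pure M initially, C_N(t) = k₁C_{M0}/(k₂−k₁)·(e^(−k₁t) − e^(−k₂t)).
e^(−k₁t) = e^(−0.326×1.70) = e^(−0.5542) = 0.5745; e^(−k₂t) = e^(−4.981) = 0.006867.
C_N = 0.326×5.57/(2.93−0.326) × (0.5745−0.006867) = 0.6973×0.5677 = 0.3958 mol/dm³.
C_M = C_{M0}e^(−k₁t) = 3.200 mol/dm³, so C_P = C_{M0}−C_M−C_N = 1.974 mol/dm³; C_N/C_P = 0.201.

0.201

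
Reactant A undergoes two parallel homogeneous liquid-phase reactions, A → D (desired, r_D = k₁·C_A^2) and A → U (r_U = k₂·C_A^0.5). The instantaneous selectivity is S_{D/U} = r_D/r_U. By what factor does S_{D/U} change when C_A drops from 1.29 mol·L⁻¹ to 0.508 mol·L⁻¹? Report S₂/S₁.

S_{D/U} = (k₁/k₂)·C_A^1.5, so S₂/S₁ = (C_{A,2}/C_{A,1})^1.5.
= (0.508/1.29)^1.5 = (0.3938)^1.5 = 0.247.

0.247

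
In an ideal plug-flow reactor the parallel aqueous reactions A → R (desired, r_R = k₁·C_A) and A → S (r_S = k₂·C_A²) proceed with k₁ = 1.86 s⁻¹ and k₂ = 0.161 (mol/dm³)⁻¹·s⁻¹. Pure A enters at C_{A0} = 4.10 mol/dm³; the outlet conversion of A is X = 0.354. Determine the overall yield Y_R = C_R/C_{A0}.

0.274

C_A = C_{A0}(1−X) = 2.649 mol/dm³.
Along a PFR/batch, dC_R/dC_A = −r_R/(r_R+r_S) = −k₁/(k₁+k₂·C_A).
Integrating from C_{A0} to C_A: C_R = (1.86/0.161)·ln[(1.86+0.161·4.10)/(1.86+0.161·2.65)] = 11.55·ln(2.520/2.286) = 1.124 mol/dm³.
Y_R = C_R/C_{A0} = 1.124/4.10 = 0.274.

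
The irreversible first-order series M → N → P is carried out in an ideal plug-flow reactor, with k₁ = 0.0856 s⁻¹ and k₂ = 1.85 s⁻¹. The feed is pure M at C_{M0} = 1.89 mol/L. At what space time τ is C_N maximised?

1.74 s

For first-order series the maximum of C_N occurs at τ_opt = ln(k₂/k₁)/(k₂−k₁).
= ln(1.85/0.0856)/(1.85−0.0856) = ln(21.61)/1.764 = 3.073/1.764 = 1.74 s.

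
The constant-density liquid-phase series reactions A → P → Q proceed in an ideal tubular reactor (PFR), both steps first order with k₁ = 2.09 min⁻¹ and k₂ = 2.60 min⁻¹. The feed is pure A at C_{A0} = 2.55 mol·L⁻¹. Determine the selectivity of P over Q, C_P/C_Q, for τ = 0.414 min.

For first-order series with pure A initially, C_P(τ) = k₁C_{A0}/(k₂−k₁)·(e^(−k₁τ) − e^(−k₂τ)).
e^(−k₁τ) = e^(−2.09×0.414) = e^(−0.8653) = 0.4209; e^(−k₂τ) = e^(−1.076) = 0.3408.
C_P = 2.09×2.55/(2.60−2.09) × (0.4209−0.3408) = 10.45×0.08012 = 0.8373 mol·L⁻¹.
C_A = C_{A0}e^(−k₁τ) = 1.073 mol·L⁻¹, so C_Q = C_{A0}−C_A−C_P = 0.6393 mol·L⁻¹; C_P/C_Q = 1.31.

1.31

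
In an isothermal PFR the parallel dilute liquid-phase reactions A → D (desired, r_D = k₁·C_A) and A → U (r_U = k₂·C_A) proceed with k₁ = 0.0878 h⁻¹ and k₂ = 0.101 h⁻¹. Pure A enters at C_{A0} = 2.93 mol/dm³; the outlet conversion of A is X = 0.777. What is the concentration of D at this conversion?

1.06 mol/dm³

C_A = C_{A0}(1−X) = 0.6534 mol/dm³.
Both paths are first order in A, so the instantaneous fraction to D is constant: dC_D/d(−C_A) = k₁/(k₁+k₂) = 0.4650.
C_D = 0.4650·(C_{A0}−C_A) = 0.4650×2.277 = 1.06 mol/dm³.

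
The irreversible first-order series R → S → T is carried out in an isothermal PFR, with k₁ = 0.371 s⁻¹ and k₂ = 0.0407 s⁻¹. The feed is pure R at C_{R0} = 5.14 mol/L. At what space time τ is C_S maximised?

6.69 s

The intermediate peaks when r₁ = r₂, i.e. k₁e^(−k₁τ) = k₂e^(−k₂τ), giving τ_opt = ln(k₂/k₁)/(k₂−k₁).
= ln(0.0407/0.371)/(0.0407−0.371) = ln(0.1097)/-0.3303 = -2.210/-0.3303 = 6.69 s.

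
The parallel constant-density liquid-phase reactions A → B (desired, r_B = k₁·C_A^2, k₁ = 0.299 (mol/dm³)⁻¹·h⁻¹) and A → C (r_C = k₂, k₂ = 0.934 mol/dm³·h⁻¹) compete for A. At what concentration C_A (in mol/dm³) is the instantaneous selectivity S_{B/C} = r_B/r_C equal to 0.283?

0.940 mol/dm³

S_{B/C} = (k₁/k₂)·C_A^2 ⇒ C_A = (S·k₂/k₁)^(0.5).
= (0.283×0.934/0.299)^(0.5) = (0.8840)^(0.5) = 0.940 mol/dm³.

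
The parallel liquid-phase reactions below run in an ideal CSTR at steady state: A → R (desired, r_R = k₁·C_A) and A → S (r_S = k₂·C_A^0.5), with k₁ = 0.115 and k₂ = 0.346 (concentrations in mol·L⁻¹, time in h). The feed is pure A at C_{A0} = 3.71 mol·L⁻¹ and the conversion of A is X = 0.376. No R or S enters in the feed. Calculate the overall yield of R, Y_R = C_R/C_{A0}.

Exit C_A = C_{A0}(1−X) = 3.71×0.624 = 2.315 mol·L⁻¹.
In a CSTR the entire volume is at exit conditions, so r_R = 0.115×2.315 = 0.2662 and r_S = 0.346×2.315^0.5 = 0.5264.
Fraction of consumed A going to R: r_R/(r_R+r_S) = 0.3359.
C_R = 0.3359·C_{A0}·X = 0.3359×3.71×0.376 = 0.469 mol·L⁻¹; Y_R = C_R/C_{A0} = 0.126.

0.126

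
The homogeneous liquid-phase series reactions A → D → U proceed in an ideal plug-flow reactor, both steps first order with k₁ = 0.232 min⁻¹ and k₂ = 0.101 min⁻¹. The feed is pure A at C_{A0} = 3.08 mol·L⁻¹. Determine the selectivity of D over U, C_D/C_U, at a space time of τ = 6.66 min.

2.02

The intermediate concentration in a first-order A→B→C sequence is C_D = k₁C_{A0}(e^(−k₁τ) − e^(−k₂τ))/(k₂−k₁).
e^(−k₁τ) = e^(−0.232×6.66) = e^(−1.545) = 0.2133; e^(−k₂τ) = e^(−0.6727) = 0.5103.
C_D = 0.232×3.08/(0.101−0.232) × (0.2133−0.5103) = (-5.455)×(-0.2971) = 1.620 mol·L⁻¹.
C_A = C_{A0}e^(−k₁τ) = 0.6569 mol·L⁻¹, so C_U = C_{A0}−C_A−C_D = 0.8027 mol·L⁻¹; C_D/C_U = 2.02.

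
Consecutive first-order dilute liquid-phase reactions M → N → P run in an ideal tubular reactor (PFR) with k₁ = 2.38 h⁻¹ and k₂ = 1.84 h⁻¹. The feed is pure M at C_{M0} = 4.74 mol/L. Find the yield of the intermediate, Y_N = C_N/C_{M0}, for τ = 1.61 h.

The intermediate concentration in a first-order A→B→C sequence is C_N = k₁C_{M0}(e^(−k₁τ) − e^(−k₂τ))/(k₂−k₁).
e^(−k₁τ) = e^(−2.38×1.61) = e^(−3.832) = 0.02167; e^(−k₂τ) = e^(−2.962) = 0.05169.
C_N = 2.38×4.74/(1.84−2.38) × (0.02167−0.05169) = (-20.89)×(-0.03002) = 0.6272 mol/L.
Y_N = C_N/C_{M0} = 0.6272/4.74 = 0.132.

0.132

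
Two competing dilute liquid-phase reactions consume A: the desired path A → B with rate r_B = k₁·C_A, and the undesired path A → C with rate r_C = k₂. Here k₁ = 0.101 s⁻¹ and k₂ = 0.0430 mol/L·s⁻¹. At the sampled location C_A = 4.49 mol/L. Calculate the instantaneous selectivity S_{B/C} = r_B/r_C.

10.5

S_{B/C} = r_B/r_C = (k₁·C_A)/(k₂) = (k₁/k₂)·C_A.
= (0.101×4.490) / (0.0430) = 0.4535/0.04300 = 10.5.
Since the desired path is higher order in A, keeping C_A high (PFR or concentrated feed) favours B.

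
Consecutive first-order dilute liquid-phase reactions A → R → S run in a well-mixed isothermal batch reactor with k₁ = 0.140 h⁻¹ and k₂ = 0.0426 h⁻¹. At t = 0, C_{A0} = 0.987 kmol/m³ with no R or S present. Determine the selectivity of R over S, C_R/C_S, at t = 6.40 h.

Solving the coupled first-order balances gives C_R(t) = [k₁/(k₂−k₁)]·C_{A0}·(e^(−k₁t) − e^(−k₂t)).
e^(−k₁t) = e^(−0.140×6.40) = e^(−0.8960) = 0.4082; e^(−k₂t) = e^(−0.2726) = 0.7614.
C_R = 0.140×0.987/(0.0426−0.140) × (0.4082−0.7614) = (-1.419)×(-0.3532) = 0.5010 kmol/m³.
C_A = C_{A0}e^(−k₁t) = 0.4029 kmol/m³, so C_S = C_{A0}−C_A−C_R = 0.08307 kmol/m³; C_R/C_S = 6.03.

6.03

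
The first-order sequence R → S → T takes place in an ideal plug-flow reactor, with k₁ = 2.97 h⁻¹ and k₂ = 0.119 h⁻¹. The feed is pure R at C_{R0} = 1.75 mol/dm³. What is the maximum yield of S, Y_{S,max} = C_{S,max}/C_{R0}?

Evaluating C_S at τ_opt = ln(k₂/k₁)/(k₂−k₁) gives C_{S,max}/C_{R0} = (k₁/k₂)^[k₂/(k₂−k₁)].
= (2.97/0.119)^(0.119/(0.119−2.97)) = (24.96)^(-0.04174) = 0.8743.

0.874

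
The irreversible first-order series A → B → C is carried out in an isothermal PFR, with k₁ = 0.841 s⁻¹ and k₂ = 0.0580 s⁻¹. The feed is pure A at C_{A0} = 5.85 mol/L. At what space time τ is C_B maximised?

3.42 s

Setting dC_B/dτ = 0 gives τ_opt = ln(k₂/k₁)/(k₂−k₁).
= ln(0.0580/0.841)/(0.0580−0.841) = ln(0.06897)/-0.7830 = -2.674/-0.7830 = 3.42 s.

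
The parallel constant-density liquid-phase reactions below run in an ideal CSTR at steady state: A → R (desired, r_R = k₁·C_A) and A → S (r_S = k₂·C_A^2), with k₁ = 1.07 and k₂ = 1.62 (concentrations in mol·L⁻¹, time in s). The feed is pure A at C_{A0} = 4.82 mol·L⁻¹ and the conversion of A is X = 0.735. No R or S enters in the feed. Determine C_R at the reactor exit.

1.21 mol·L⁻¹

Exit C_A = C_{A0}(1−X) = 4.82×0.265 = 1.277 mol·L⁻¹.
In a CSTR the entire volume is at exit conditions, so r_R = 1.07×1.277 = 1.367 and r_S = 1.62×1.277^2 = 2.643.
Fraction of consumed A going to R: r_R/(r_R+r_S) = 0.3408.
C_R = 0.3408·C_{A0}·X = 0.3408×4.82×0.735 = 1.21 mol·L⁻¹.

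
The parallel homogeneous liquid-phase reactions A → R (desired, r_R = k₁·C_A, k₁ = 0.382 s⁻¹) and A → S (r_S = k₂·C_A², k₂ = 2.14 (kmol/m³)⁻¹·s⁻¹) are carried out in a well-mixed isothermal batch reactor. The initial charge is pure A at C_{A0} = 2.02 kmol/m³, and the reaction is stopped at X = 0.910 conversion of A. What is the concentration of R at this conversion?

0.323 kmol/m³

C_A = C_{A0}(1−X) = 0.1818 kmol/m³.
Along a PFR/batch, dC_R/dC_A = −r_R/(r_R+r_S) = −k₁/(k₁+k₂·C_A).
Integrating from C_{A0} to C_A: C_R = (0.382/2.14)·ln[(0.382+2.14·2.02)/(0.382+2.14·0.182)] = 0.1785·ln(4.705/0.7711) = 0.3228 kmol/m³.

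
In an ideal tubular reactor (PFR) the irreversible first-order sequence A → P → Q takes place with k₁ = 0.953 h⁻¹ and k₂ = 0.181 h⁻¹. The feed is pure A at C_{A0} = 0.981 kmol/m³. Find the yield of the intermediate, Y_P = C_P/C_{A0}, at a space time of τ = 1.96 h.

Solving the coupled first-order balances gives C_P(τ) = [k₁/(k₂−k₁)]·C_{A0}·(e^(−k₁τ) − e^(−k₂τ)).
e^(−k₁τ) = e^(−0.953×1.96) = e^(−1.868) = 0.1545; e^(−k₂τ) = e^(−0.3548) = 0.7013.
C_P = 0.953×0.981/(0.181−0.953) × (0.1545−0.7013) = (-1.211)×(-0.5469) = 0.6623 kmol/m³.
Y_P = C_P/C_{A0} = 0.6623/0.981 = 0.675.

0.675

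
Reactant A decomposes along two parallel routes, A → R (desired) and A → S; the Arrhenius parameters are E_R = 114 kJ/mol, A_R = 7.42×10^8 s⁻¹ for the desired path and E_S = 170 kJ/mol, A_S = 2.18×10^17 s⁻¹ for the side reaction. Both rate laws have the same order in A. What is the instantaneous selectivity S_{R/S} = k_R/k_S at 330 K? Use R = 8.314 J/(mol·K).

With equal orders, S_{R/S} = k_R/k_S = (A_R/A_S)·exp[(E_S−E_R)/(RT)].
(E_S−E_R)/(RT) = (170−114)×10³/(8.314×330) = 56000/2744 = 20.41.
k_R/k_S = (7.42×10^8/2.18×10^17)·exp(20.41) = 3.404×10^-9 × 7.318×10^8 = 2.49.

2.49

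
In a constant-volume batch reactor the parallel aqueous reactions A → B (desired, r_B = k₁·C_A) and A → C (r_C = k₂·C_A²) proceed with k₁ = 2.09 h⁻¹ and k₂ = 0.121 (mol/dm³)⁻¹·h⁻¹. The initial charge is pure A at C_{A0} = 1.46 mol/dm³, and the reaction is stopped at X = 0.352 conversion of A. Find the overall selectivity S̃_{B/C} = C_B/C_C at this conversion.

C_A = C_{A0}(1−X) = 0.9461 mol/dm³.
Along a PFR/batch, dC_B/dC_A = −r_B/(r_B+r_C) = −k₁/(k₁+k₂·C_A).
Integrating from C_{A0} to C_A: C_B = (2.09/0.121)·ln[(2.09+0.121·1.46)/(2.09+0.121·0.946)] = 17.27·ln(2.267/2.204) = 0.4805 mol/dm³.
C_C = (C_{A0}−C_A)−C_B = 0.03343 mol/dm³; S̃_{B/C} = 0.4805/0.03343 = 14.4.

14.4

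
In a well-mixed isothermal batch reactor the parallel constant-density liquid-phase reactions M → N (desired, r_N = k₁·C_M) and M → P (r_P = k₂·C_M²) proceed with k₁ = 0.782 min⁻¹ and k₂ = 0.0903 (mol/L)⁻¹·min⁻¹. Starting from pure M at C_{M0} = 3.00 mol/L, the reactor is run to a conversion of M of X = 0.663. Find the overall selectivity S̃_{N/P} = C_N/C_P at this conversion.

C_M = C_{M0}(1−X) = 1.011 mol/L.
Along a PFR/batch, dC_N/dC_M = −r_N/(r_N+r_P) = −k₁/(k₁+k₂·C_M).
Integrating from C_{M0} to C_M: C_N = (0.782/0.0903)·ln[(0.782+0.0903·3.00)/(0.782+0.0903·1.01)] = 8.660·ln(1.053/0.8733) = 1.620 mol/L.
C_P = (C_{M0}−C_M)−C_N = 0.3693 mol/L; S̃_{N/P} = 1.620/0.3693 = 4.39.

4.39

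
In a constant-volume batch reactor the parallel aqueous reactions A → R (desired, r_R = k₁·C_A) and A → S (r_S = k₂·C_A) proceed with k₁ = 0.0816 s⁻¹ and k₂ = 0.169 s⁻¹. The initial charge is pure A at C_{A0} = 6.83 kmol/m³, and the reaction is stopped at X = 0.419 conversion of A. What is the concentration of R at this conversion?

0.932 kmol/m³

C_A = C_{A0}(1−X) = 3.968 kmol/m³.
Both paths are first order in A, so the instantaneous fraction to R is constant: dC_R/d(−C_A) = k₁/(k₁+k₂) = 0.3256.
C_R = 0.3256·(C_{A0}−C_A) = 0.3256×2.862 = 0.932 kmol/m³.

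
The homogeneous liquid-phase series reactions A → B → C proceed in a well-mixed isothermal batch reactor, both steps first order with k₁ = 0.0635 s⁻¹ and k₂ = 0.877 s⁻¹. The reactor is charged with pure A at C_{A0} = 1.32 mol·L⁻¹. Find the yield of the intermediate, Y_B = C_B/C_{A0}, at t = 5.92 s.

The intermediate concentration in a first-order A→B→C sequence is C_B = k₁C_{A0}(e^(−k₁t) − e^(−k₂t))/(k₂−k₁).
e^(−k₁t) = e^(−0.0635×5.92) = e^(−0.3759) = 0.6867; e^(−k₂t) = e^(−5.192) = 0.005562.
C_B = 0.0635×1.32/(0.877−0.0635) × (0.6867−0.005562) = 0.1030×0.6811 = 0.07018 mol·L⁻¹.
Y_B = C_B/C_{A0} = 0.07018/1.32 = 0.0532.

0.0532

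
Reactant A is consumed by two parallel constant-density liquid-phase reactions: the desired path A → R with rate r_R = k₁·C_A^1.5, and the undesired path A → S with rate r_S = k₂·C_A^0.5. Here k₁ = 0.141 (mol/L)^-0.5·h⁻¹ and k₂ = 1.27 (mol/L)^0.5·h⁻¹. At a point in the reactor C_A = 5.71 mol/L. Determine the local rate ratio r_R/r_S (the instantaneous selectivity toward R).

0.634

S_{R/S} = r_R/r_S = (k₁·C_A^1.5)/(k₂·C_A^0.5) = (k₁/k₂)·C_A.
= (0.141×5.710^1.5) / (1.27×5.710^0.5) = 1.924/3.035 = 0.634.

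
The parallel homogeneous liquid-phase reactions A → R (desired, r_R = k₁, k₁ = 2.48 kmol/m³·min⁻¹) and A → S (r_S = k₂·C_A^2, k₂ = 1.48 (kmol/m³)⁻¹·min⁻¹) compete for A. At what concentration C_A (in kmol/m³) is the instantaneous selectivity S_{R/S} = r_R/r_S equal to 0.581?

1.70 kmol/m³

S_{R/S} = (k₁/k₂)·C_A^-2 ⇒ C_A = (S·k₂/k₁)^(-0.5).
= (0.581×1.48/2.48)^(-0.5) = (0.3467)^(-0.5) = 1.70 kmol/m³.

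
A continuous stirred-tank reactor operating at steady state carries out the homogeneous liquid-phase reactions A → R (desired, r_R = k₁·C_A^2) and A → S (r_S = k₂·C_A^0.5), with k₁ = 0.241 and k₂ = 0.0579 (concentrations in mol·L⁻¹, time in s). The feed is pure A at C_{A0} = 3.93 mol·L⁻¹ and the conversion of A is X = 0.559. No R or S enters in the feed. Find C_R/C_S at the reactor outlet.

Exit C_A = C_{A0}(1−X) = 3.93×0.441 = 1.733 mol·L⁻¹.
In a CSTR the entire volume is at exit conditions, so r_R = 0.241×1.733^2 = 0.7239 and r_S = 0.0579×1.733^0.5 = 0.07622.
Overall selectivity = C_R/C_S = r_Rτ/(r_Sτ) = r_R/r_S = 9.50.

9.50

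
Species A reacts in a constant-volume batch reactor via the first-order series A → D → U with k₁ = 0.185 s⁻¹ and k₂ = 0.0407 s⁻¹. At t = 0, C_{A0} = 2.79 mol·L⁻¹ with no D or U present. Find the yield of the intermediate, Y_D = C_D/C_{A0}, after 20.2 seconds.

0.533

For first-order series with pure A initially, C_D(t) = k₁C_{A0}/(k₂−k₁)·(e^(−k₁t) − e^(−k₂t)).
e^(−k₁t) = e^(−0.185×20.2) = e^(−3.737) = 0.02383; e^(−k₂t) = e^(−0.8221) = 0.4395.
C_D = 0.185×2.79/(0.0407−0.185) × (0.02383−0.4395) = (-3.577)×(-0.4157) = 1.487 mol·L⁻¹.
Y_D = C_D/C_{A0} = 1.487/2.79 = 0.533.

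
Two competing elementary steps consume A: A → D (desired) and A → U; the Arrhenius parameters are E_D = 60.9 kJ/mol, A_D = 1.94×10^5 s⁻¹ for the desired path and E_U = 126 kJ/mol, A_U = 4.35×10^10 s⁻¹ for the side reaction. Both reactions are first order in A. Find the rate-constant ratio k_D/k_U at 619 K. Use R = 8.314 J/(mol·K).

Since both paths have the same order in A, the concentration cancels and S_{D/U} = k_D/k_U = (A_D/A_U)·exp[(E_U−E_D)/(RT)].
(E_U−E_D)/(RT) = (126−60.9)×10³/(8.314×619) = 65100/5146 = 12.65.
k_D/k_U = (1.94×10^5/4.35×10^10)·exp(12.65) = 4.460×10^-6 × 3.117×10^5 = 1.39.
Since E_D < E_U, lowering the temperature improves selectivity toward D.

1.39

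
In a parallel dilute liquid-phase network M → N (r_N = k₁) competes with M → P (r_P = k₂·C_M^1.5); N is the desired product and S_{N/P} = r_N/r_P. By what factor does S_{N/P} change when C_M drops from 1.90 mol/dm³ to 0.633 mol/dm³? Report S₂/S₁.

S_{N/P} = (k₁/k₂)·C_M^-1.5, so S₂/S₁ = (C_{M,2}/C_{M,1})^-1.5.
= (0.633/1.90)^(-1.5) = (0.3332)^(-1.5) = 5.20.

5.20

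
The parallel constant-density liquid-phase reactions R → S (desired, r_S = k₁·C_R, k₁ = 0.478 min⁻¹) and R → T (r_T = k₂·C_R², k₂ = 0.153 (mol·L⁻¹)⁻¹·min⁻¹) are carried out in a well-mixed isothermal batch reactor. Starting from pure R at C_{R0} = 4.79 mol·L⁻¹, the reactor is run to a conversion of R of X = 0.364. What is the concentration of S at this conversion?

C_R = C_{R0}(1−X) = 3.046 mol·L⁻¹.
Along a PFR/batch, dC_S/dC_R = −r_S/(r_S+r_T) = −k₁/(k₁+k₂·C_R).
Integrating from C_{R0} to C_R: C_S = (0.478/0.153)·ln[(0.478+0.153·4.79)/(0.478+0.153·3.05)] = 3.124·ln(1.211/0.9441) = 0.7775 mol·L⁻¹.

0.777 mol·L⁻¹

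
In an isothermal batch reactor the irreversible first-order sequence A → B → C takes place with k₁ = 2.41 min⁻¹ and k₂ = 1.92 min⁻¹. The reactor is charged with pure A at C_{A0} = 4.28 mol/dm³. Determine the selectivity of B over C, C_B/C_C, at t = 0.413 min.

For first-order series with pure A initially, C_B(t) = k₁C_{A0}/(k₂−k₁)·(e^(−k₁t) − e^(−k₂t)).
e^(−k₁t) = e^(−2.41×0.413) = e^(−0.9953) = 0.3696; e^(−k₂t) = e^(−0.7930) = 0.4525.
C_B = 2.41×4.28/(1.92−2.41) × (0.3696−0.4525) = (-21.05)×(-0.08290) = 1.745 mol/dm³.
C_A = C_{A0}e^(−k₁t) = 1.582 mol/dm³, so C_C = C_{A0}−C_A−C_B = 0.9530 mol/dm³; C_B/C_C = 1.83.

1.83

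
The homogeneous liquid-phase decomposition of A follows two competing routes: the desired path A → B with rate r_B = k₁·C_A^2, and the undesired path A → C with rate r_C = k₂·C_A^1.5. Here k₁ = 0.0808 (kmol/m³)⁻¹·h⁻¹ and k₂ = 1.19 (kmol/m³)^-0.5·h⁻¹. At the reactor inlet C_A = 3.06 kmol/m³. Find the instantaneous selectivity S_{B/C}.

S_{B/C} = r_B/r_C = (k₁·C_A^2)/(k₂·C_A^1.5) = (k₁/k₂)·C_A^0.5.
= (0.0808×3.060^2) / (1.19×3.060^1.5) = 0.7566/6.370 = 0.119.

0.119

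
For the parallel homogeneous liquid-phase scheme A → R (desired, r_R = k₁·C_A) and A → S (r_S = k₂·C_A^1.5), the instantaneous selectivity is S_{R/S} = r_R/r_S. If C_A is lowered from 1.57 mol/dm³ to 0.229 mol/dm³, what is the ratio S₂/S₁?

2.62

S_{R/S} = (k₁/k₂)·C_A^-0.5, so S₂/S₁ = (C_{A,2}/C_{A,1})^-0.5.
= (0.229/1.57)^(-0.5) = (0.1459)^(-0.5) = 2.62.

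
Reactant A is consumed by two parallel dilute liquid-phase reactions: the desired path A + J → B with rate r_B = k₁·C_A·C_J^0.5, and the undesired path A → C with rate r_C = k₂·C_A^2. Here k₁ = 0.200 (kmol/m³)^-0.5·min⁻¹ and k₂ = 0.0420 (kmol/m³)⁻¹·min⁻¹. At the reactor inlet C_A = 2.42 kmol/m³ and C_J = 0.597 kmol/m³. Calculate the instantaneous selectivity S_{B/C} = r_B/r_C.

1.52

S_{B/C} = r_B/r_C = (k₁·C_A·C_J^0.5)/(k₂·C_A^2) = (k₁/k₂)·C_A⁻¹·C_J^0.5.
= (0.200×2.420×0.5970^0.5) / (0.0420×2.420^2) = 0.3740/0.2460 = 1.52.
The undesired path is higher order in A, so low C_A (CSTR or dilute feed) favours B.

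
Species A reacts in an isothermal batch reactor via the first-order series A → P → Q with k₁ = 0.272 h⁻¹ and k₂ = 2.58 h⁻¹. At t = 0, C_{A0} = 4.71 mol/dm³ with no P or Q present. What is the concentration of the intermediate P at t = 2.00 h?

0.319 mol/dm³

The intermediate concentration in a first-order A→B→C sequence is C_P = k₁C_{A0}(e^(−k₁t) − e^(−k₂t))/(k₂−k₁).
e^(−k₁t) = e^(−0.272×2.00) = e^(−0.5440) = 0.5804; e^(−k₂t) = e^(−5.160) = 0.005742.
C_P = 0.272×4.71/(2.58−0.272) × (0.5804−0.005742) = 0.5551×0.5747 = 0.3190 mol/dm³.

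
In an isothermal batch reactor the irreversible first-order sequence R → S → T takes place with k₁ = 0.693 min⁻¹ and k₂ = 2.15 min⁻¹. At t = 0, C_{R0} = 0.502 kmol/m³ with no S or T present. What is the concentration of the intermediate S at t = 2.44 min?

For first-order series with pure R initially, C_S(t) = k₁C_{R0}/(k₂−k₁)·(e^(−k₁t) − e^(−k₂t)).
e^(−k₁t) = e^(−0.693×2.44) = e^(−1.691) = 0.1843; e^(−k₂t) = e^(−5.246) = 0.005269.
C_S = 0.693×0.502/(2.15−0.693) × (0.1843−0.005269) = 0.2388×0.1791 = 0.04276 kmol/m³.

0.0428 kmol/m³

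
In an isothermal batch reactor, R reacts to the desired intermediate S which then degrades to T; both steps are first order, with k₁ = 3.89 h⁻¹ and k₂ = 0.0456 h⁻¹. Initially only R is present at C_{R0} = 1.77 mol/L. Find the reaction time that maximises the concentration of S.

1.16 h

The intermediate peaks when r₁ = r₂, i.e. k₁e^(−k₁t) = k₂e^(−k₂t), giving t_opt = ln(k₂/k₁)/(k₂−k₁).
= ln(0.0456/3.89)/(0.0456−3.89) = ln(0.01172)/-3.844 = -4.446/-3.844 = 1.16 h.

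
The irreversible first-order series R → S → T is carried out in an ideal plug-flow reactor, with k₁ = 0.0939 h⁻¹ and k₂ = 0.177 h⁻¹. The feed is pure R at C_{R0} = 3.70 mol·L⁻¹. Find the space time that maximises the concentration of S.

7.63 h

Setting dC_S/dτ = 0 gives τ_opt = ln(k₂/k₁)/(k₂−k₁).
= ln(0.177/0.0939)/(0.177−0.0939) = ln(1.885)/0.08310 = 0.6339/0.08310 = 7.63 h.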